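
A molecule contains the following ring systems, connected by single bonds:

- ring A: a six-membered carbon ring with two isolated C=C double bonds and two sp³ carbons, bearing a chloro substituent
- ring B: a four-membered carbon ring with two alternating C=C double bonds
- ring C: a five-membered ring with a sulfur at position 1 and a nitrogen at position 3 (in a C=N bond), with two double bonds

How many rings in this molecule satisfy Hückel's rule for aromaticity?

1

Ring A has two sp³ carbons, so it is not fully conjugated — not aromatic (1,4-cyclohexadiene).
Ring B has only sp² ring atoms; a planar conformation would have a fully conjugated π system of 4 electrons. But 4 = 4(1), which is 4n not 4n+2, so ring B is not aromatic (cyclobutadiene) — cyclobutadiene is antiaromatic and distorts to a rectangle.
Ring C has a continuous p-orbital overlap around the ring; 2 ring double bonds (4 π electrons) plus a heteroatom lone pair (2) give 6 π electrons. 6 = 4(1)+2, so ring C is aromatic (thiazole).
Aromatic: C. Total: 1.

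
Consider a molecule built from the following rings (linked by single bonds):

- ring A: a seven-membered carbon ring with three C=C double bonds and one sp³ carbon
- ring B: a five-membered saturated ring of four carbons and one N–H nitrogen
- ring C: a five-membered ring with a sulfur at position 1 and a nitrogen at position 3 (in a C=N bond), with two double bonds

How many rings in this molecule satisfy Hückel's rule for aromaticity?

Ring A has one sp³ carbon, so it is not fully conjugated — not aromatic (cycloheptatriene).
Ring B has only sp³ atoms, so it is not fully conjugated — not aromatic (pyrrolidine).
Ring C has a continuous p-orbital overlap around the ring; 2 ring double bonds (4 π electrons) plus a heteroatom lone pair (2) give 6 π electrons. Since 6 = 4n+2 (n=1), ring C is aromatic (thiazole).
Aromatic: C. Total: 1.

1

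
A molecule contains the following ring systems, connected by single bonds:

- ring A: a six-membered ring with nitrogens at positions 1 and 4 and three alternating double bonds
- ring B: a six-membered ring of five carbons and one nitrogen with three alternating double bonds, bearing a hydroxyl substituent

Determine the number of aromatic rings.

2

Ring A is planar and fully conjugated; 3 ring double bonds give 6 π electrons. 6 = 4(1)+2, so ring A is aromatic (pyrazine).
Ring B is planar and fully conjugated; 3 ring double bonds give 6 π electrons. Since 6 = 4n+2 (n=1), ring B is aromatic (pyridine).
Aromatic: A, B. Total: 2.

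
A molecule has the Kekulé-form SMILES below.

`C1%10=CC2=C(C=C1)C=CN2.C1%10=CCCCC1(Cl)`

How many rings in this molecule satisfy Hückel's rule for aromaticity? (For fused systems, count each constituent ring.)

The SMILES encodes a six-membered carbon ring with three alternating C=C double bonds, fused to a five-membered ring containing one N–H nitrogen and two C=C double bonds; a six-membered carbon ring with one C=C double bond.
The fused 6/5-membered bicyclic (with one N–H) is a single π system with 9 sp² atoms and 10 π electrons from ring double bonds plus a heteroatom lone pair. 10 = 4(2)+2, so the system is aromatic and both rings count as aromatic (indole).
The 6-membered ring has four sp³ carbons, so it is not fully conjugated — not aromatic (cyclohexene).
2 of the 3 rings are aromatic. Total: 2.

2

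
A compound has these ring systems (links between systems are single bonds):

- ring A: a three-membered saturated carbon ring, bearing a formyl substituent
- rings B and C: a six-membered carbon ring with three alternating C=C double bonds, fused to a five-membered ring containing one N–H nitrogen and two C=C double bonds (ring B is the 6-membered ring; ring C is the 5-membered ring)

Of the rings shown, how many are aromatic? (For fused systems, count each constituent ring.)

Ring A has only sp³ atoms, so it is not fully conjugated — not aromatic (cyclopropane).
Rings B and C form a fused bicyclic system (with one N–H) with 9 sp² atoms and 10 π electrons from ring double bonds plus a heteroatom lone pair. 10 = 4(2)+2, so the system is aromatic and both rings count as aromatic (indole).
Aromatic: B, C. Total: 2.

2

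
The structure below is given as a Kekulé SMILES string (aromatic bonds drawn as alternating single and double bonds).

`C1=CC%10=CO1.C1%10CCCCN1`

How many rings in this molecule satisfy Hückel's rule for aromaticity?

1

The SMILES encodes a five-membered ring of four carbons and one oxygen, with two C=C double bonds; a six-membered saturated ring of five carbons and one N–H nitrogen.
The 5-membered ring with one oxygen is fully conjugated (every ring atom contributes a p orbital); 2 ring double bonds (4 π electrons) plus a heteroatom lone pair (2) give 6 π electrons. 6 = 4(1)+2, so it is aromatic (furan).
The 6-membered ring with one N–H has only sp³ atoms, so it is not fully conjugated — not aromatic (piperidine).
1 of the 2 rings is aromatic. Total: 1.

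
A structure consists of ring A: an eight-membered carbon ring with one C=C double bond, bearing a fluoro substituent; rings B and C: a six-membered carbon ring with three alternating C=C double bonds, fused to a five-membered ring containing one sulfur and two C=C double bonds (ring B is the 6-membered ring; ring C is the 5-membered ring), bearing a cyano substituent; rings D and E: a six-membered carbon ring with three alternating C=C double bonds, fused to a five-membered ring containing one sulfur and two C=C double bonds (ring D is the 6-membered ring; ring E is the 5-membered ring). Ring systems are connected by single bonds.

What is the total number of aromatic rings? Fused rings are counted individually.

4

Ring A has six sp³ carbons, so it is not fully conjugated — not aromatic (cyclooctene).
Rings B and C form a fused bicyclic system (with one sulfur) with 9 sp² atoms and 10 π electrons from ring double bonds plus a heteroatom lone pair. 10 = 4(2)+2, so the system is aromatic and both rings count as aromatic (benzothiophene).
Rings D and E form a fused bicyclic system (with one sulfur) with 9 sp² atoms and 10 π electrons from ring double bonds plus a heteroatom lone pair. 10 = 4(2)+2, so the system is aromatic and both rings count as aromatic (benzothiophene).
Aromatic: B, C, D, E. Total: 4.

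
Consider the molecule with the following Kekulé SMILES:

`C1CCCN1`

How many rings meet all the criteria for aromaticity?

0

The SMILES encodes a five-membered saturated ring of four carbons and one N–H nitrogen.
The 5-membered ring with one N–H has only sp³ atoms, so it is not fully conjugated — not aromatic (pyrrolidine).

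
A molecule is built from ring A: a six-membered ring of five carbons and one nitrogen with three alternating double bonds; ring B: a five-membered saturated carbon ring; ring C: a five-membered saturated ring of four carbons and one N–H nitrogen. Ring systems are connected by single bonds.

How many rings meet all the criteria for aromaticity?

1

Ring A has a continuous p-orbital overlap around the ring; 3 ring double bonds give 6 π electrons. That satisfies 4n+2 with n=1, so ring A is aromatic (pyridine).
Ring B has only sp³ atoms, so it is not fully conjugated — not aromatic (cyclopentane).
Ring C has only sp³ atoms, so it is not fully conjugated — not aromatic (pyrrolidine).
Aromatic: A. Total: 1.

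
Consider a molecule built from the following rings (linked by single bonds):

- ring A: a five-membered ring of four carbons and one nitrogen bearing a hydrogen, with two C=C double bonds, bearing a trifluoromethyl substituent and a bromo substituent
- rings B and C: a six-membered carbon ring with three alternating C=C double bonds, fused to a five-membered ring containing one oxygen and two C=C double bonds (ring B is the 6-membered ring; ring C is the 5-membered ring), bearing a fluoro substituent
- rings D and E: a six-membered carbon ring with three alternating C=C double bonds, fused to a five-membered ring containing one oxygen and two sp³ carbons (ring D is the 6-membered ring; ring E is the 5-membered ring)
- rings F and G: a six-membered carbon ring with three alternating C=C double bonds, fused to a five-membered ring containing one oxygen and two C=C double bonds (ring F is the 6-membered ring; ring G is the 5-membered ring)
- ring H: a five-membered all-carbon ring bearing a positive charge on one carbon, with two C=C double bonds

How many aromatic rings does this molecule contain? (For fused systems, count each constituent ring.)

6

Ring A has a continuous p-orbital overlap around the ring; 2 ring double bonds (4 π electrons) plus a heteroatom lone pair (2) give 6 π electrons. That satisfies 4n+2 with n=1, so ring A is aromatic (pyrrole).
Rings B and C form a fused bicyclic system (with one oxygen) with 9 sp² atoms and 10 π electrons from ring double bonds plus a heteroatom lone pair. 10 = 4(2)+2, so the system is aromatic and both rings count as aromatic (benzofuran).
Ring D is planar and fully conjugated; 3 ring double bonds give 6 π electrons. That satisfies 4n+2 with n=1, so ring D is aromatic (benzene ring).
Ring E has two sp³ carbons, so it is not fully conjugated — not aromatic (oxolane ring).
Rings F and G form a fused bicyclic system (with one oxygen) with 9 sp² atoms and 10 π electrons from ring double bonds plus a heteroatom lone pair. 10 = 4(2)+2, so the system is aromatic and both rings count as aromatic (benzofuran).
Ring H has only sp² ring atoms; a planar conformation would have a fully conjugated π system of 4 electrons. But 4 = 4(1), which is 4n not 4n+2, so ring H is not aromatic (cyclopentadienyl cation).
Aromatic: A, B, C, D, F, G. Total: 6.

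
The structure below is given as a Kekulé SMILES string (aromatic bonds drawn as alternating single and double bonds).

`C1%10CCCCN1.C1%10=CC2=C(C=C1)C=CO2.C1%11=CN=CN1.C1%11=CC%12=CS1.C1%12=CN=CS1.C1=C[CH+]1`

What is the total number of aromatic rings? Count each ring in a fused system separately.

6

The SMILES encodes a six-membered saturated ring of five carbons and one N–H nitrogen; a six-membered carbon ring with three alternating C=C double bonds, fused to a five-membered ring containing one oxygen and two C=C double bonds; a five-membered ring with nitrogens at positions 1 and 3 (one bearing H, one in a C=N bond) and two double bonds; a five-membered ring of four carbons and one sulfur, with two C=C double bonds; a five-membered ring with a sulfur at position 1 and a nitrogen at position 3 (in a C=N bond), with two double bonds; a three-membered all-carbon ring bearing a positive charge on one carbon, with one C=C double bond.
The 6-membered ring with one N–H has only sp³ atoms, so it is not fully conjugated — not aromatic (piperidine).
The fused 6/5-membered bicyclic (with one oxygen) is a single π system with 9 sp² atoms and 10 π electrons from ring double bonds plus a heteroatom lone pair. 10 = 4(2)+2, so the system is aromatic and both rings count as aromatic (benzofuran).
The 5-membered ring with two nitrogens (one N–H, one =N–) is fully conjugated (every ring atom contributes a p orbital); 2 ring double bonds (4 π electrons) plus a heteroatom lone pair (2) give 6 π electrons. 6 = 4(1)+2, so it is aromatic (imidazole).
The 5-membered ring with one sulfur is planar and fully conjugated; 2 ring double bonds (4 π electrons) plus a heteroatom lone pair (2) give 6 π electrons. Since 6 = 4n+2 (n=1), it is aromatic (thiophene).
The 5-membered ring with one sulfur and one =N– is fully conjugated (every ring atom contributes a p orbital); 2 ring double bonds (4 π electrons) plus a heteroatom lone pair (2) give 6 π electrons. That satisfies 4n+2 with n=1, so it is aromatic (thiazole).
The 3-membered ring is planar and fully conjugated; 1 ring double bond (2 π electrons) plus the carbocation's empty p orbital (0, but keeps the ring conjugated) give 2 π electrons. 2 = 4(0)+2, so it is aromatic (cyclopropenyl cation).
6 of the 7 rings are aromatic. Total: 6.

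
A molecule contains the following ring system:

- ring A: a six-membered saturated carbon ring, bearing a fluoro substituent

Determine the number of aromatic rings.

0

Ring A has only sp³ atoms, so it is not fully conjugated — not aromatic (cyclohexane).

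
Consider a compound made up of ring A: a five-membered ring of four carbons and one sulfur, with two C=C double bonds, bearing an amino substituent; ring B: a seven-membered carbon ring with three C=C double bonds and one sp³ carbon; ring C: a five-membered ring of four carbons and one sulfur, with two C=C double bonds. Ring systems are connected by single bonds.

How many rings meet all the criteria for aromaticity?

Ring A is fully conjugated (every ring atom contributes a p orbital); 2 ring double bonds (4 π electrons) plus a heteroatom lone pair (2) give 6 π electrons. 6 = 4(1)+2, so ring A is aromatic (thiophene).
Ring B has one sp³ carbon, so it is not fully conjugated — not aromatic (cycloheptatriene).
Ring C is fully conjugated (every ring atom contributes a p orbital); 2 ring double bonds (4 π electrons) plus a heteroatom lone pair (2) give 6 π electrons. That satisfies 4n+2 with n=1, so ring C is aromatic (thiophene).
Aromatic: A, C. Total: 2.

2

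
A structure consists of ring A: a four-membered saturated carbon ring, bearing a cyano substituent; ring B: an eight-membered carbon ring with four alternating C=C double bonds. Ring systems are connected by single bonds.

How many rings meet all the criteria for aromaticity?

0

Ring A has only sp³ atoms, so it is not fully conjugated — not aromatic (cyclobutane).
Ring B has only sp² ring atoms; a planar conformation would have a fully conjugated π system of 8 electrons. But 8 = 4(2), which is 4n not 4n+2, so ring B is not aromatic (cyclooctatetraene) — cyclooctatetraene distorts into a non-planar tub to avoid antiaromaticity.
No ring is aromatic. Total: 0.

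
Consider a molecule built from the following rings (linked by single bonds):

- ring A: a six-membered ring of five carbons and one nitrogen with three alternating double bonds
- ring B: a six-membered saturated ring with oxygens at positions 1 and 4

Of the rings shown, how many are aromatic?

1

Ring A has a continuous p-orbital overlap around the ring; 3 ring double bonds give 6 π electrons. That satisfies 4n+2 with n=1, so ring A is aromatic (pyridine).
Ring B has only sp³ atoms, so it is not fully conjugated — not aromatic (1,4-dioxane).
Aromatic: A. Total: 1.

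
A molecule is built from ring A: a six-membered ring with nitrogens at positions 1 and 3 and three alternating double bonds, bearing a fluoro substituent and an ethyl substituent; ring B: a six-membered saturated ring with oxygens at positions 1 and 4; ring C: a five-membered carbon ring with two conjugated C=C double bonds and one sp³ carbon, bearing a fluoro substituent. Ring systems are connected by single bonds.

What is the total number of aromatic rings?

1

Ring A is fully conjugated (every ring atom contributes a p orbital); 3 ring double bonds give 6 π electrons. Since 6 = 4n+2 (n=1), ring A is aromatic (pyrimidine).
Ring B has only sp³ atoms, so it is not fully conjugated — not aromatic (1,4-dioxane).
Ring C has one sp³ carbon, so it is not fully conjugated — not aromatic (cyclopentadiene).
Aromatic: A. Total: 1.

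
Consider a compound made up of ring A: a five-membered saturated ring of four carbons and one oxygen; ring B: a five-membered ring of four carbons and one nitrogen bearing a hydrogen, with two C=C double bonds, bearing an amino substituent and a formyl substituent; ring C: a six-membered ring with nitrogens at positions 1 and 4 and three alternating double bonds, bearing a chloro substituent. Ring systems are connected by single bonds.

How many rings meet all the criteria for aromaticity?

Ring A has only sp³ atoms, so it is not fully conjugated — not aromatic (tetrahydrofuran).
Ring B is planar and fully conjugated; 2 ring double bonds (4 π electrons) plus a heteroatom lone pair (2) give 6 π electrons. 6 = 4(1)+2, so ring B is aromatic (pyrrole).
Ring C is planar and fully conjugated; 3 ring double bonds give 6 π electrons. Since 6 = 4n+2 (n=1), ring C is aromatic (pyrazine).
Aromatic: B, C. Total: 2.

2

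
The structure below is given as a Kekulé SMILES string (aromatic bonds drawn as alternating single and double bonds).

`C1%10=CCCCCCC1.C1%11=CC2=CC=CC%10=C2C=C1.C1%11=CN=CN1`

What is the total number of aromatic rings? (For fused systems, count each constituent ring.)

The SMILES encodes an eight-membered carbon ring with one C=C double bond; two fused six-membered carbon rings, each with three alternating C=C double bonds; a five-membered ring with nitrogens at positions 1 and 3 (one bearing H, one in a C=N bond) and two double bonds.
The 8-membered ring has six sp³ carbons, so it is not fully conjugated — not aromatic (cyclooctene).
The fused 6/6-membered bicyclic is a single π system with 10 sp² atoms and 10 π electrons from ring double bonds. 10 = 4(2)+2, so the system is aromatic and both rings count as aromatic (naphthalene).
The 5-membered ring with two nitrogens (one N–H, one =N–) is fully conjugated (every ring atom contributes a p orbital); 2 ring double bonds (4 π electrons) plus a heteroatom lone pair (2) give 6 π electrons. Since 6 = 4n+2 (n=1), it is aromatic (imidazole).
3 of the 4 rings are aromatic. Total: 3.

3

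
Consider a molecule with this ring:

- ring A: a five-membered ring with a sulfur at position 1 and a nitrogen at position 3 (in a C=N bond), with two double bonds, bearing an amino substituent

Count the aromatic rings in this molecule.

Ring A is fully conjugated (every ring atom contributes a p orbital); 2 ring double bonds (4 π electrons) plus a heteroatom lone pair (2) give 6 π electrons. That satisfies 4n+2 with n=1, so ring A is aromatic (thiazole).

1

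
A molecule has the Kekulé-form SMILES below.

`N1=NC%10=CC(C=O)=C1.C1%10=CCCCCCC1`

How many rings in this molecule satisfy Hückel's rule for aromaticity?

1

The SMILES encodes a six-membered ring with two adjacent nitrogens and three alternating double bonds; an eight-membered carbon ring with one C=C double bond.
The 6-membered ring with two nitrogens (1,2) is fully conjugated (every ring atom contributes a p orbital); 3 ring double bonds give 6 π electrons. Since 6 = 4n+2 (n=1), it is aromatic (pyridazine).
The 8-membered ring has six sp³ carbons, so it is not fully conjugated — not aromatic (cyclooctene).
1 of the 2 rings is aromatic. Total: 1.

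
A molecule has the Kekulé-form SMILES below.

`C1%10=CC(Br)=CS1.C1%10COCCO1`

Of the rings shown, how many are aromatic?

The SMILES encodes a five-membered ring of four carbons and one sulfur, with two C=C double bonds; a six-membered saturated ring with oxygens at positions 1 and 4.
The 5-membered ring with one sulfur is fully conjugated (every ring atom contributes a p orbital); 2 ring double bonds (4 π electrons) plus a heteroatom lone pair (2) give 6 π electrons. 6 = 4(1)+2, so it is aromatic (thiophene).
The 6-membered ring with two oxygens (1,4) has only sp³ atoms, so it is not fully conjugated — not aromatic (1,4-dioxane).
1 of the 2 rings is aromatic. Total: 1.

1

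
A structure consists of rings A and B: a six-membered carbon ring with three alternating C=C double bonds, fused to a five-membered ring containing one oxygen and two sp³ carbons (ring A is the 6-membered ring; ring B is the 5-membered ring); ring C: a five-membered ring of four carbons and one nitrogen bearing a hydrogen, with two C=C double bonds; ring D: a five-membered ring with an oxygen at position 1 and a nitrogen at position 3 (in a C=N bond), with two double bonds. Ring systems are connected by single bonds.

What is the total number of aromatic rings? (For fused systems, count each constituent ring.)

Ring A has a continuous p-orbital overlap around the ring; 3 ring double bonds give 6 π electrons. That satisfies 4n+2 with n=1, so ring A is aromatic (benzene ring).
Ring B has two sp³ carbons, so it is not fully conjugated — not aromatic (oxolane ring).
Ring C is fully conjugated (every ring atom contributes a p orbital); 2 ring double bonds (4 π electrons) plus a heteroatom lone pair (2) give 6 π electrons. Since 6 = 4n+2 (n=1), ring C is aromatic (pyrrole).
Ring D is planar and fully conjugated; 2 ring double bonds (4 π electrons) plus a heteroatom lone pair (2) give 6 π electrons. That satisfies 4n+2 with n=1, so ring D is aromatic (oxazole).
Aromatic: A, C, D. Total: 3.

3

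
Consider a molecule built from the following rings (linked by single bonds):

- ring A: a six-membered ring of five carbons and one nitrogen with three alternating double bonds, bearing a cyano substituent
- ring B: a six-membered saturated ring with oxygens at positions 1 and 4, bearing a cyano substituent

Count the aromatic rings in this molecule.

Ring A has a continuous p-orbital overlap around the ring; 3 ring double bonds give 6 π electrons. That satisfies 4n+2 with n=1, so ring A is aromatic (pyridine).
Ring B has only sp³ atoms, so it is not fully conjugated — not aromatic (1,4-dioxane).
Aromatic: A. Total: 1.

1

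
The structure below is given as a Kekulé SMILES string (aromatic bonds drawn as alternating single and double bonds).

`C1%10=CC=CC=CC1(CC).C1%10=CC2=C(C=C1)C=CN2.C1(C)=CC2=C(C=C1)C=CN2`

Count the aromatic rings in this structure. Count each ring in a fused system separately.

The SMILES encodes a seven-membered carbon ring with three C=C double bonds and one sp³ carbon; a six-membered carbon ring with three alternating C=C double bonds, fused to a five-membered ring containing one N–H nitrogen and two C=C double bonds; a six-membered carbon ring with three alternating C=C double bonds, fused to a five-membered ring containing one N–H nitrogen and two C=C double bonds.
The 7-membered ring has one sp³ carbon, so it is not fully conjugated — not aromatic (cycloheptatriene).
The fused 6/5-membered bicyclic (with one N–H) is a single π system with 9 sp² atoms and 10 π electrons from ring double bonds plus a heteroatom lone pair. 10 = 4(2)+2, so the system is aromatic and both rings count as aromatic (indole).
The fused 6/5-membered bicyclic (with one N–H) is a single π system with 9 sp² atoms and 10 π electrons from ring double bonds plus a heteroatom lone pair. 10 = 4(2)+2, so the system is aromatic and both rings count as aromatic (indole).
4 of the 5 rings are aromatic. Total: 4.

4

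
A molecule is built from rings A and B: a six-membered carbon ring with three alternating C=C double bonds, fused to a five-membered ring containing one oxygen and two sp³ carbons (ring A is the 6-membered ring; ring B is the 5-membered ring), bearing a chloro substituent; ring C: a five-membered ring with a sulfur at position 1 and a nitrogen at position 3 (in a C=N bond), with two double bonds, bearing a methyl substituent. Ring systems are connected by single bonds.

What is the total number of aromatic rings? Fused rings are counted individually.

Ring A is planar and fully conjugated; 3 ring double bonds give 6 π electrons. That satisfies 4n+2 with n=1, so ring A is aromatic (benzene ring).
Ring B has two sp³ carbons, so it is not fully conjugated — not aromatic (oxolane ring).
Ring C is planar and fully conjugated; 2 ring double bonds (4 π electrons) plus a heteroatom lone pair (2) give 6 π electrons. 6 = 4(1)+2, so ring C is aromatic (thiazole).
Aromatic: A, C. Total: 2.

2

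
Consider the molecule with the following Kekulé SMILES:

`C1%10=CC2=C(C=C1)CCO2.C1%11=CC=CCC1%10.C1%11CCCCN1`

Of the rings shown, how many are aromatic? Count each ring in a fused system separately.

1

The SMILES encodes a six-membered carbon ring with three alternating C=C double bonds, fused to a five-membered ring containing one oxygen and two sp³ carbons; a six-membered carbon ring with two conjugated C=C double bonds and two sp³ carbons; a six-membered saturated ring of five carbons and one N–H nitrogen.
The 6-membered ring is fully conjugated (every ring atom contributes a p orbital); 3 ring double bonds give 6 π electrons. That satisfies 4n+2 with n=1, so it is aromatic (benzene ring).
The 5-membered ring with one oxygen has two sp³ carbons, so it is not fully conjugated — not aromatic (oxolane ring).
The second 6-membered ring has two sp³ carbons, so it is not fully conjugated — not aromatic (1,3-cyclohexadiene).
The 6-membered ring with one N–H has only sp³ atoms, so it is not fully conjugated — not aromatic (piperidine).
1 of the 4 rings is aromatic. Total: 1.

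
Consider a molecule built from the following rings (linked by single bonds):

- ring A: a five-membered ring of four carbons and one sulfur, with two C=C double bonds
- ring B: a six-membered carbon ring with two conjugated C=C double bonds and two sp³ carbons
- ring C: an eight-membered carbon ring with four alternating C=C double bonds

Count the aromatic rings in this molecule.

1

Ring A has a continuous p-orbital overlap around the ring; 2 ring double bonds (4 π electrons) plus a heteroatom lone pair (2) give 6 π electrons. Since 6 = 4n+2 (n=1), ring A is aromatic (thiophene).
Ring B has two sp³ carbons, so it is not fully conjugated — not aromatic (1,3-cyclohexadiene).
Ring C has only sp² ring atoms; a planar conformation would have a fully conjugated π system of 8 electrons. But 8 = 4(2), which is 4n not 4n+2, so ring C is not aromatic (cyclooctatetraene) — cyclooctatetraene distorts into a non-planar tub to avoid antiaromaticity.
Aromatic: A. Total: 1.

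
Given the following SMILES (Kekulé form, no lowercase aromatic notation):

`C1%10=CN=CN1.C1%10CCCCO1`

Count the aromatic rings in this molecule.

The SMILES encodes a five-membered ring with nitrogens at positions 1 and 3 (one bearing H, one in a C=N bond) and two double bonds; a six-membered saturated ring of five carbons and one oxygen.
The 5-membered ring with two nitrogens (one N–H, one =N–) is fully conjugated (every ring atom contributes a p orbital); 2 ring double bonds (4 π electrons) plus a heteroatom lone pair (2) give 6 π electrons. Since 6 = 4n+2 (n=1), it is aromatic (imidazole).
The 6-membered ring with one oxygen has only sp³ atoms, so it is not fully conjugated — not aromatic (tetrahydropyran).
1 of the 2 rings is aromatic. Total: 1.

1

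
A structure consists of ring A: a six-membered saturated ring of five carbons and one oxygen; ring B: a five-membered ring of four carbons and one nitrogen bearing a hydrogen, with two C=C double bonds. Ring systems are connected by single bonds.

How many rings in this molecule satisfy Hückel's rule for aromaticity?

Ring A has only sp³ atoms, so it is not fully conjugated — not aromatic (tetrahydropyran).
Ring B has a continuous p-orbital overlap around the ring; 2 ring double bonds (4 π electrons) plus a heteroatom lone pair (2) give 6 π electrons. Since 6 = 4n+2 (n=1), ring B is aromatic (pyrrole).
Aromatic: B. Total: 1.

1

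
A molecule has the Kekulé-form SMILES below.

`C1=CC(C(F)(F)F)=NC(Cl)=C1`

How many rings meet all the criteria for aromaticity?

1

The SMILES encodes a six-membered ring of five carbons and one nitrogen with three alternating double bonds.
The 6-membered ring with one nitrogen is planar and fully conjugated; 3 ring double bonds give 6 π electrons. That satisfies 4n+2 with n=1, so it is aromatic (pyridine).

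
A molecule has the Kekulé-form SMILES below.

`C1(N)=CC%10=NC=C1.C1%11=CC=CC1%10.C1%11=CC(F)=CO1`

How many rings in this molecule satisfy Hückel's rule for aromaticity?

The SMILES encodes a six-membered ring of five carbons and one nitrogen with three alternating double bonds; a five-membered carbon ring with two conjugated C=C double bonds and one sp³ carbon; a five-membered ring of four carbons and one oxygen, with two C=C double bonds.
The 6-membered ring with one nitrogen is planar and fully conjugated; 3 ring double bonds give 6 π electrons. Since 6 = 4n+2 (n=1), it is aromatic (pyridine).
The 5-membered ring has one sp³ carbon, so it is not fully conjugated — not aromatic (cyclopentadiene).
The 5-membered ring with one oxygen is planar and fully conjugated; 2 ring double bonds (4 π electrons) plus a heteroatom lone pair (2) give 6 π electrons. Since 6 = 4n+2 (n=1), it is aromatic (furan).
2 of the 3 rings are aromatic. Total: 2.

2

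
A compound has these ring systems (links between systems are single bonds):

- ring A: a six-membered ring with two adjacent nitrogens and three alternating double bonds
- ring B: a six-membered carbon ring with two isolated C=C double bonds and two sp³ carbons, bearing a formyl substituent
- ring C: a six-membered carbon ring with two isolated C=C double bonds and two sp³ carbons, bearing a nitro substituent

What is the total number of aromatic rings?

Ring A is planar and fully conjugated; 3 ring double bonds give 6 π electrons. 6 = 4(1)+2, so ring A is aromatic (pyridazine).
Ring B has two sp³ carbons, so it is not fully conjugated — not aromatic (1,4-cyclohexadiene).
Ring C has two sp³ carbons, so it is not fully conjugated — not aromatic (1,4-cyclohexadiene).
Aromatic: A. Total: 1.

1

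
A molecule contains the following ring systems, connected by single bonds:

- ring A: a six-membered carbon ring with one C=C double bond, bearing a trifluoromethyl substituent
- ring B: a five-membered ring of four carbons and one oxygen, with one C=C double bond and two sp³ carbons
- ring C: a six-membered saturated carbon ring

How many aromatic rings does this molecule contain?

0

Ring A has four sp³ carbons, so it is not fully conjugated — not aromatic (cyclohexene).
Ring B has two sp³ carbons, so it is not fully conjugated — not aromatic (2,3-dihydrofuran).
Ring C has only sp³ atoms, so it is not fully conjugated — not aromatic (cyclohexane).
No ring is aromatic. Total: 0.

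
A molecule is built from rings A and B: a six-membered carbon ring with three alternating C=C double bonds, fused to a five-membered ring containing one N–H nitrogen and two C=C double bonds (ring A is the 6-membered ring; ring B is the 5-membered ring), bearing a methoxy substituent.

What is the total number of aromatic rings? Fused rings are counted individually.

Rings A and B form a fused bicyclic system (with one N–H) with 9 sp² atoms and 10 π electrons from ring double bonds plus a heteroatom lone pair. 10 = 4(2)+2, so the system is aromatic and both rings count as aromatic (indole).
Aromatic: A, B. Total: 2.

2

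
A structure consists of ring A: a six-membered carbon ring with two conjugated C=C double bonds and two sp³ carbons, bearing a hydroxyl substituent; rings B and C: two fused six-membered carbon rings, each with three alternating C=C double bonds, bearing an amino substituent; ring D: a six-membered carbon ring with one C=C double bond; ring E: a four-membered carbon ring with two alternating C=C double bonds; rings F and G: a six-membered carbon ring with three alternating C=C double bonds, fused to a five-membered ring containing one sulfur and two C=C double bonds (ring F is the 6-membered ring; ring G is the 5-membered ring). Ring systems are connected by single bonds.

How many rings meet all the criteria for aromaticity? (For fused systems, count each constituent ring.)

4

Ring A has two sp³ carbons, so it is not fully conjugated — not aromatic (1,3-cyclohexadiene).
Rings B and C form a fused bicyclic system with 10 sp² atoms and 10 π electrons from ring double bonds. 10 = 4(2)+2, so the system is aromatic and both rings count as aromatic (naphthalene).
Ring D has four sp³ carbons, so it is not fully conjugated — not aromatic (cyclohexene).
Ring E has only sp² ring atoms; a planar conformation would have a fully conjugated π system of 4 electrons. But 4 = 4(1), which is 4n not 4n+2, so ring E is not aromatic (cyclobutadiene) — cyclobutadiene is antiaromatic and distorts to a rectangle.
Rings F and G form a fused bicyclic system (with one sulfur) with 9 sp² atoms and 10 π electrons from ring double bonds plus a heteroatom lone pair. 10 = 4(2)+2, so the system is aromatic and both rings count as aromatic (benzothiophene).
Aromatic: B, C, F, G. Total: 4.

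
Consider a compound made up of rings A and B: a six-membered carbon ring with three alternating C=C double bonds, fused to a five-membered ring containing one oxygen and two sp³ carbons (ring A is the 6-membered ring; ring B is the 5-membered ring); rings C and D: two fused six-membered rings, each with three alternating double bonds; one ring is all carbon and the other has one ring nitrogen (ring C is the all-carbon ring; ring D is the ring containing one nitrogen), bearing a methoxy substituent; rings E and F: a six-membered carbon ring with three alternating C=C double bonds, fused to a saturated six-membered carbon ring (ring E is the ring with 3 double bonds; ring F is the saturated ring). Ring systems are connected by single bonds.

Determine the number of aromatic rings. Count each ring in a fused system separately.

Ring A has a continuous p-orbital overlap around the ring; 3 ring double bonds give 6 π electrons. 6 = 4(1)+2, so ring A is aromatic (benzene ring).
Ring B has two sp³ carbons, so it is not fully conjugated — not aromatic (oxolane ring).
Rings C and D form a fused bicyclic system (with one nitrogen) with 10 sp² atoms and 10 π electrons from ring double bonds. 10 = 4(2)+2, so the system is aromatic and both rings count as aromatic (quinoline).
Ring E is fully conjugated (every ring atom contributes a p orbital); 3 ring double bonds give 6 π electrons. 6 = 4(1)+2, so ring E is aromatic (benzene ring).
Ring F has four sp³ carbons, so it is not fully conjugated — not aromatic (cyclohexane ring).
Aromatic: A, C, D, E. Total: 4.

4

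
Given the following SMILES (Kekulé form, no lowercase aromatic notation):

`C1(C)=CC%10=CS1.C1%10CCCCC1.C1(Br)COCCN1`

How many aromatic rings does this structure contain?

The SMILES encodes a five-membered ring of four carbons and one sulfur, with two C=C double bonds; a six-membered saturated carbon ring; a six-membered saturated ring with an oxygen and an N–H nitrogen at positions 1 and 4.
The 5-membered ring with one sulfur is fully conjugated (every ring atom contributes a p orbital); 2 ring double bonds (4 π electrons) plus a heteroatom lone pair (2) give 6 π electrons. Since 6 = 4n+2 (n=1), it is aromatic (thiophene).
The 6-membered ring has only sp³ atoms, so it is not fully conjugated — not aromatic (cyclohexane).
The 6-membered ring with one oxygen and one N–H (1,4) has only sp³ atoms, so it is not fully conjugated — not aromatic (morpholine).
1 of the 3 rings is aromatic. Total: 1.

1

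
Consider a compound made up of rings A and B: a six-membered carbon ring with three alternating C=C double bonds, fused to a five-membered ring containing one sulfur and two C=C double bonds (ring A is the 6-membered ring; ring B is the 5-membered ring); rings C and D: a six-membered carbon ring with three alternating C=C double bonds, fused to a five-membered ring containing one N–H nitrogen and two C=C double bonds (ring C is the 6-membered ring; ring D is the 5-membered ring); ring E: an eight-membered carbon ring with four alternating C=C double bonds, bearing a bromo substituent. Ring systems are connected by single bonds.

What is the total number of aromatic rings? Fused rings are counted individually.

Rings A and B form a fused bicyclic system (with one sulfur) with 9 sp² atoms and 10 π electrons from ring double bonds plus a heteroatom lone pair. 10 = 4(2)+2, so the system is aromatic and both rings count as aromatic (benzothiophene).
Rings C and D form a fused bicyclic system (with one N–H) with 9 sp² atoms and 10 π electrons from ring double bonds plus a heteroatom lone pair. 10 = 4(2)+2, so the system is aromatic and both rings count as aromatic (indole).
Ring E has only sp² ring atoms; a planar conformation would have a fully conjugated π system of 8 electrons. But 8 = 4(2), which is 4n not 4n+2, so ring E is not aromatic (cyclooctatetraene) — cyclooctatetraene distorts into a non-planar tub to avoid antiaromaticity.
Aromatic: A, B, C, D. Total: 4.

4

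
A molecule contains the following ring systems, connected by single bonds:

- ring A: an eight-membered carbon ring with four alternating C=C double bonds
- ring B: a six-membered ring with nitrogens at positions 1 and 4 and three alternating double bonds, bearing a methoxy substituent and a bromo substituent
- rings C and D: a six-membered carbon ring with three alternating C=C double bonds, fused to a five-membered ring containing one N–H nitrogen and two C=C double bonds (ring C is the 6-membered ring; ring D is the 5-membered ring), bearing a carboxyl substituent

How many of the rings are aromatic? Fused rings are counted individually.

Ring A has only sp² ring atoms; a planar conformation would have a fully conjugated π system of 8 electrons. But 8 = 4(2), which is 4n not 4n+2, so ring A is not aromatic (cyclooctatetraene) — cyclooctatetraene distorts into a non-planar tub to avoid antiaromaticity.
Ring B is planar and fully conjugated; 3 ring double bonds give 6 π electrons. That satisfies 4n+2 with n=1, so ring B is aromatic (pyrazine).
Rings C and D form a fused bicyclic system (with one N–H) with 9 sp² atoms and 10 π electrons from ring double bonds plus a heteroatom lone pair. 10 = 4(2)+2, so the system is aromatic and both rings count as aromatic (indole).
Aromatic: B, C, D. Total: 3.

3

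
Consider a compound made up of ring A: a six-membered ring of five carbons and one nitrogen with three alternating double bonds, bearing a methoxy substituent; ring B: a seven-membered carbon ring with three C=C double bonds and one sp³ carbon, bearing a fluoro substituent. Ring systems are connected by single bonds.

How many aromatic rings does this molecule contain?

Ring A is fully conjugated (every ring atom contributes a p orbital); 3 ring double bonds give 6 π electrons. That satisfies 4n+2 with n=1, so ring A is aromatic (pyridine).
Ring B has one sp³ carbon, so it is not fully conjugated — not aromatic (cycloheptatriene).
Aromatic: A. Total: 1.

1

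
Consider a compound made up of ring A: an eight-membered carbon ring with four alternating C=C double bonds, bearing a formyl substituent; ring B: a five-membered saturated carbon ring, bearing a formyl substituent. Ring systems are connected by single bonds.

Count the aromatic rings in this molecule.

Ring A has only sp² ring atoms; a planar conformation would have a fully conjugated π system of 8 electrons. But 8 = 4(2), which is 4n not 4n+2, so ring A is not aromatic (cyclooctatetraene) — cyclooctatetraene distorts into a non-planar tub to avoid antiaromaticity.
Ring B has only sp³ atoms, so it is not fully conjugated — not aromatic (cyclopentane).
No ring is aromatic. Total: 0.

0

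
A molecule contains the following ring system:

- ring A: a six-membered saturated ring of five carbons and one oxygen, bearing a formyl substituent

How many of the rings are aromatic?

0

Ring A has only sp³ atoms, so it is not fully conjugated — not aromatic (tetrahydropyran).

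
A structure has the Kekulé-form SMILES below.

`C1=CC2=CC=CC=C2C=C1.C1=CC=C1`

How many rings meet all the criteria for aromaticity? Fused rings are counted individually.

The SMILES encodes two fused six-membered carbon rings, each with three alternating C=C double bonds; a four-membered carbon ring with two alternating C=C double bonds.
The fused 6/6-membered bicyclic is a single π system with 10 sp² atoms and 10 π electrons from ring double bonds. 10 = 4(2)+2, so the system is aromatic and both rings count as aromatic (naphthalene).
The 4-membered ring has only sp² ring atoms; a planar conformation would have a fully conjugated π system of 4 electrons. But 4 = 4(1), which is 4n not 4n+2, so it is not aromatic (cyclobutadiene) — cyclobutadiene is antiaromatic and distorts to a rectangle.
2 of the 3 rings are aromatic. Total: 2.

2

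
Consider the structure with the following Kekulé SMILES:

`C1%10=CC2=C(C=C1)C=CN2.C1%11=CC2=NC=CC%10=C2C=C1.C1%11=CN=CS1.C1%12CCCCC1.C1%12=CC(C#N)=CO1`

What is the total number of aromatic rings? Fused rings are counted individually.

The SMILES encodes a six-membered carbon ring with three alternating C=C double bonds, fused to a five-membered ring containing one N–H nitrogen and two C=C double bonds; two fused six-membered rings, each with three alternating double bonds; one ring is all carbon and the other has one ring nitrogen; a five-membered ring with a sulfur at position 1 and a nitrogen at position 3 (in a C=N bond), with two double bonds; a six-membered saturated carbon ring; a five-membered ring of four carbons and one oxygen, with two C=C double bonds.
The fused 6/5-membered bicyclic (with one N–H) is a single π system with 9 sp² atoms and 10 π electrons from ring double bonds plus a heteroatom lone pair. 10 = 4(2)+2, so the system is aromatic and both rings count as aromatic (indole).
The fused 6/6-membered bicyclic (with one nitrogen) is a single π system with 10 sp² atoms and 10 π electrons from ring double bonds. 10 = 4(2)+2, so the system is aromatic and both rings count as aromatic (quinoline).
The 5-membered ring with one sulfur and one =N– has a continuous p-orbital overlap around the ring; 2 ring double bonds (4 π electrons) plus a heteroatom lone pair (2) give 6 π electrons. 6 = 4(1)+2, so it is aromatic (thiazole).
The 6-membered ring has only sp³ atoms, so it is not fully conjugated — not aromatic (cyclohexane).
The 5-membered ring with one oxygen has a continuous p-orbital overlap around the ring; 2 ring double bonds (4 π electrons) plus a heteroatom lone pair (2) give 6 π electrons. 6 = 4(1)+2, so it is aromatic (furan).
6 of the 7 rings are aromatic. Total: 6.

6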